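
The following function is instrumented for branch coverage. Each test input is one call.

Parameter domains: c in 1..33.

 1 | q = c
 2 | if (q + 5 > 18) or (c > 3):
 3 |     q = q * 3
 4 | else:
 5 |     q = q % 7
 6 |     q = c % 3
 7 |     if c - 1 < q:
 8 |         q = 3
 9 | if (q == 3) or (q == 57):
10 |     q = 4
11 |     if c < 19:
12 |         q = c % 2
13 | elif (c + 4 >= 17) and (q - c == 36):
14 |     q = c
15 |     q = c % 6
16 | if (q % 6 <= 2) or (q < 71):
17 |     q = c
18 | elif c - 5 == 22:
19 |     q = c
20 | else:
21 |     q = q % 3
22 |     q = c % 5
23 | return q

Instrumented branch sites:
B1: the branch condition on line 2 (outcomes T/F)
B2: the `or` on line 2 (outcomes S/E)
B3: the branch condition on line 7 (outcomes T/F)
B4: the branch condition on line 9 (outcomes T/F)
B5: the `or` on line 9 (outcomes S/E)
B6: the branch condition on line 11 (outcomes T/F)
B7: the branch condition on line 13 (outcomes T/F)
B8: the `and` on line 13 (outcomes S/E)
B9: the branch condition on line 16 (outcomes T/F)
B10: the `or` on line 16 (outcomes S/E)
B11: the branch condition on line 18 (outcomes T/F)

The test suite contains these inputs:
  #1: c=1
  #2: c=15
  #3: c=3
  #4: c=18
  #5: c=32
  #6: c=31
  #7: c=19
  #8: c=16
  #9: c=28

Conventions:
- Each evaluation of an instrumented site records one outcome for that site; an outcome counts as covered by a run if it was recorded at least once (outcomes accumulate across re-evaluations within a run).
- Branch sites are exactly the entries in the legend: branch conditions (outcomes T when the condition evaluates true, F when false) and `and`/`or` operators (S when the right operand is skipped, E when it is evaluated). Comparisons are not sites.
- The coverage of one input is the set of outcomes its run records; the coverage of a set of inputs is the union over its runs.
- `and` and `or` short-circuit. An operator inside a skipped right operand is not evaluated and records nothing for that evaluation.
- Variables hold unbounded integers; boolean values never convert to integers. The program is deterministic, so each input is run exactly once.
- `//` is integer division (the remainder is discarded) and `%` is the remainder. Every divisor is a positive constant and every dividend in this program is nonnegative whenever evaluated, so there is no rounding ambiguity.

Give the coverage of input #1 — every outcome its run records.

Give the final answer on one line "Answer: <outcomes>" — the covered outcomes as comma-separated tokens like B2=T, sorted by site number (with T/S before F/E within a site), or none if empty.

Tracing the run of input #1 (c=1):
  B2->E, B1->F, B3->T, B5->S, B4->T, B6->T, B10->S, B9->T
deduplicating events, the covered set is: B1=F, B2=E, B3=T, B4=T, B5=S, B6=T, B9=T, B10=S

Answer: B1=F, B2=E, B3=T, B4=T, B5=S, B6=T, B9=T, B10=S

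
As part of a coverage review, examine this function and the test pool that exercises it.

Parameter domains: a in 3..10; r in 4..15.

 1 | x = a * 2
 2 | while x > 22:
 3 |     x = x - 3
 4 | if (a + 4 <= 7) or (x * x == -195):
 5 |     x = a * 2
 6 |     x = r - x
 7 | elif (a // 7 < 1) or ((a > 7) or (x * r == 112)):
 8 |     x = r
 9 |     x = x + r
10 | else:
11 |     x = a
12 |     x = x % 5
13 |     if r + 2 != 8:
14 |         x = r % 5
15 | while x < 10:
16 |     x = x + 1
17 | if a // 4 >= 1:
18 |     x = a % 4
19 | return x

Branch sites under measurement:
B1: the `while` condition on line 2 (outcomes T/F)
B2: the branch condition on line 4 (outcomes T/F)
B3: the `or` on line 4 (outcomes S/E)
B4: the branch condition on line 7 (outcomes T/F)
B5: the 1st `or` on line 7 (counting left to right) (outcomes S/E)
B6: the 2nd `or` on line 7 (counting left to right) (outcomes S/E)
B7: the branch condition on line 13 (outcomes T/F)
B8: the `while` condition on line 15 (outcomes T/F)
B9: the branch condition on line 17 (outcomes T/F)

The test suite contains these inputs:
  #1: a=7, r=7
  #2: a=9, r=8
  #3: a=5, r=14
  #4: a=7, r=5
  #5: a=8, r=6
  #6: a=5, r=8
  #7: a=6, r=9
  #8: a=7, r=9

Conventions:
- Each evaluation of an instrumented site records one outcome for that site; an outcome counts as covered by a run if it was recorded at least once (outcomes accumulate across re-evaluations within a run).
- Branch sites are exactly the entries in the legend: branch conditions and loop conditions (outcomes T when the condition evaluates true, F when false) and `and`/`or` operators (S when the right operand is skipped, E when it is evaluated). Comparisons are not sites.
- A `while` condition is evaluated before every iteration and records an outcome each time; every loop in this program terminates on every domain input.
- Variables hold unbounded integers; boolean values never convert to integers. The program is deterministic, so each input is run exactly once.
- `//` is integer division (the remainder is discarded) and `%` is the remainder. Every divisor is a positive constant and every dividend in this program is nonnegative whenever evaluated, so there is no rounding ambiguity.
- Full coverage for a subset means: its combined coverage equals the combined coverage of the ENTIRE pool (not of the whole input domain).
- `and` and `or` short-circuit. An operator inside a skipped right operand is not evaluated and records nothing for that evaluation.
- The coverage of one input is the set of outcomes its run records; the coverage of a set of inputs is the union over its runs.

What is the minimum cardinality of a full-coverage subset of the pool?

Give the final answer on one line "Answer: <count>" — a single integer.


#1 (a=7, r=7) -> B1->F, B3->E, B2->F, B5->E, B6->E, B4->F, B7->T, B8->T, B8->T, B8->T, B8->T, B8->T, B8->T, B8->T, ...; covered: B1=F, B2=F, B3=E, B4=F, B5=E, B6=E, B7=T, B8=T, B8=F, B9=T
#2 (a=9, r=8) -> B1->F, B3->E, B2->F, B5->E, B6->S, B4->T, B8->F, B9->T; covered: B1=F, B2=F, B3=E, B4=T, B5=E, B6=S, B8=F, B9=T
#3 (a=5, r=14) -> B1->F, B3->E, B2->F, B5->S, B4->T, B8->F, B9->T; covered: B1=F, B2=F, B3=E, B4=T, B5=S, B8=F, B9=T
#4 (a=7, r=5) -> B1->F, B3->E, B2->F, B5->E, B6->E, B4->F, B7->T, B8->T, B8->T, B8->T, B8->T, B8->T, B8->T, B8->T, ...; covered: B1=F, B2=F, B3=E, B4=F, B5=E, B6=E, B7=T, B8=T, B8=F, B9=T
#5 (a=8, r=6) -> B1->F, B3->E, B2->F, B5->E, B6->S, B4->T, B8->F, B9->T; covered: B1=F, B2=F, B3=E, B4=T, B5=E, B6=S, B8=F, B9=T
#6 (a=5, r=8) -> B1->F, B3->E, B2->F, B5->S, B4->T, B8->F, B9->T; covered: B1=F, B2=F, B3=E, B4=T, B5=S, B8=F, B9=T
#7 (a=6, r=9) -> B1->F, B3->E, B2->F, B5->S, B4->T, B8->F, B9->T; covered: B1=F, B2=F, B3=E, B4=T, B5=S, B8=F, B9=T
#8 (a=7, r=9) -> B1->F, B3->E, B2->F, B5->E, B6->E, B4->F, B7->T, B8->T, B8->T, B8->T, B8->T, B8->T, B8->T, B8->F, ...; covered: B1=F, B2=F, B3=E, B4=F, B5=E, B6=E, B7=T, B8=T, B8=F, B9=T
union over all inputs: B1=F, B2=F, B3=E, B4=T, B4=F, B5=S, B5=E, B6=S, B6=E, B7=T, B8=T, B8=F, B9=T (13 outcomes)
size 1 is not enough: best union over all size-1 subsets is 10/13
size 2 is not enough: best union over all size-2 subsets is 12/13
inputs {1, 2, 3} (size 3) cover everything; no size-3 subset with a lexicographically smaller index list covers all 13
Answer: 3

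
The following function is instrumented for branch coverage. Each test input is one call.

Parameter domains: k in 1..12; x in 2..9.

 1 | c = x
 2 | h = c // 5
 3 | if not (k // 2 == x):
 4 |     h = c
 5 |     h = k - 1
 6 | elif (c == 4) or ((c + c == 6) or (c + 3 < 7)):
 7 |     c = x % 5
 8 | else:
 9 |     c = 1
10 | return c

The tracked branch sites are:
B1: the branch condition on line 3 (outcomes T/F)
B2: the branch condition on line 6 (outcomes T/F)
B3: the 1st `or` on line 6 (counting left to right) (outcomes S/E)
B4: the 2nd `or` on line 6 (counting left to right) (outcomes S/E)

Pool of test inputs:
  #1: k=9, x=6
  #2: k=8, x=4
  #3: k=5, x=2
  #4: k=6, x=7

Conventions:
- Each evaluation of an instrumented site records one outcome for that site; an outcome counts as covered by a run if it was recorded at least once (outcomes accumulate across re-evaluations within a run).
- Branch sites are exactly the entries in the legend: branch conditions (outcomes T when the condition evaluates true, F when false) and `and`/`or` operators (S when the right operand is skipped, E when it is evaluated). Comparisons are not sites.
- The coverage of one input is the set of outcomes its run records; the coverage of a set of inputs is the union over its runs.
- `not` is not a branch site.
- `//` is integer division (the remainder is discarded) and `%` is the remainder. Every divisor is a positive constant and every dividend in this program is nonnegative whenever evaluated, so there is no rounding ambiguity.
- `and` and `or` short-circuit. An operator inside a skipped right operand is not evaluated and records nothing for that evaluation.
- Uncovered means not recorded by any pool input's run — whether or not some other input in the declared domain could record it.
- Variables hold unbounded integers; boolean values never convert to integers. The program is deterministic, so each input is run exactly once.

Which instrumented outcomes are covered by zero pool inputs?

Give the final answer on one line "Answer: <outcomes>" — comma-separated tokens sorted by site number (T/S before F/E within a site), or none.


#1 (k=9, x=6) -> B1->T; covered: B1=T
#2 (k=8, x=4) -> B1->F, B3->S, B2->T; covered: B1=F, B2=T, B3=S
#3 (k=5, x=2) -> B1->F, B3->E, B4->E, B2->T; covered: B1=F, B2=T, B3=E, B4=E
#4 (k=6, x=7) -> B1->T; covered: B1=T
union over the pool: B1=T, B1=F, B2=T, B3=S, B3=E, B4=E
uncovered (2 of 8): B2=F, B4=S
Answer: B2=F, B4=S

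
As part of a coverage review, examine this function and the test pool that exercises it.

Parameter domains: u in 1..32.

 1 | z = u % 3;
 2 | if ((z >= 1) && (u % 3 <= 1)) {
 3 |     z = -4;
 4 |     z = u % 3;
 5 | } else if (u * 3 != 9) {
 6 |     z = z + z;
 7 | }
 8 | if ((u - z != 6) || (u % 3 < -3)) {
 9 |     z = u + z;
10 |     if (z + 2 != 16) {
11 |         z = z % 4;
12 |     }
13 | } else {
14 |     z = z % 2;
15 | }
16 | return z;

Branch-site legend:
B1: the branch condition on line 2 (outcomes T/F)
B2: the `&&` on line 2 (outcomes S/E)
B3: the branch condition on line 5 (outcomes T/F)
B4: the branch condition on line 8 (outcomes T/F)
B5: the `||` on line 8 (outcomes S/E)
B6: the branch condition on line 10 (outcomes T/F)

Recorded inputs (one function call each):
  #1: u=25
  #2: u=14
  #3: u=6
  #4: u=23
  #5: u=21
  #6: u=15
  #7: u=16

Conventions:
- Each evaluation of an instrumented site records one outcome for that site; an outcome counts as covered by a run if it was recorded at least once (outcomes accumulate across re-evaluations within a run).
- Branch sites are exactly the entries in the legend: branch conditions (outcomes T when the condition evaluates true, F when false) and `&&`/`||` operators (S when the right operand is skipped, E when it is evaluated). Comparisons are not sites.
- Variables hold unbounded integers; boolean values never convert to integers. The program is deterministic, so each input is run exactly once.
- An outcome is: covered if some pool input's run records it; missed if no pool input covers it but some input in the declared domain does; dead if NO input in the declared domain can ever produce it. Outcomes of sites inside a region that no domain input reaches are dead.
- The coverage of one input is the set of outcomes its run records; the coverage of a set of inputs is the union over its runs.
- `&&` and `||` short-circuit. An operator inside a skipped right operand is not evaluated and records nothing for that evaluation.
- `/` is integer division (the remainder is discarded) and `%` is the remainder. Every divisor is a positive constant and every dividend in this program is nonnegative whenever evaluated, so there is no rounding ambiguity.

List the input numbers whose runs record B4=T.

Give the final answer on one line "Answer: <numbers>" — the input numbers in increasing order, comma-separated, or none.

input #1 (u=25): covers B4=T
input #2 (u=14): covers B4=T
input #3 (u=6): misses B4=T
input #4 (u=23): covers B4=T
input #5 (u=21): covers B4=T
input #6 (u=15): covers B4=T
input #7 (u=16): covers B4=T

Answer: 1, 2, 4, 5, 6, 7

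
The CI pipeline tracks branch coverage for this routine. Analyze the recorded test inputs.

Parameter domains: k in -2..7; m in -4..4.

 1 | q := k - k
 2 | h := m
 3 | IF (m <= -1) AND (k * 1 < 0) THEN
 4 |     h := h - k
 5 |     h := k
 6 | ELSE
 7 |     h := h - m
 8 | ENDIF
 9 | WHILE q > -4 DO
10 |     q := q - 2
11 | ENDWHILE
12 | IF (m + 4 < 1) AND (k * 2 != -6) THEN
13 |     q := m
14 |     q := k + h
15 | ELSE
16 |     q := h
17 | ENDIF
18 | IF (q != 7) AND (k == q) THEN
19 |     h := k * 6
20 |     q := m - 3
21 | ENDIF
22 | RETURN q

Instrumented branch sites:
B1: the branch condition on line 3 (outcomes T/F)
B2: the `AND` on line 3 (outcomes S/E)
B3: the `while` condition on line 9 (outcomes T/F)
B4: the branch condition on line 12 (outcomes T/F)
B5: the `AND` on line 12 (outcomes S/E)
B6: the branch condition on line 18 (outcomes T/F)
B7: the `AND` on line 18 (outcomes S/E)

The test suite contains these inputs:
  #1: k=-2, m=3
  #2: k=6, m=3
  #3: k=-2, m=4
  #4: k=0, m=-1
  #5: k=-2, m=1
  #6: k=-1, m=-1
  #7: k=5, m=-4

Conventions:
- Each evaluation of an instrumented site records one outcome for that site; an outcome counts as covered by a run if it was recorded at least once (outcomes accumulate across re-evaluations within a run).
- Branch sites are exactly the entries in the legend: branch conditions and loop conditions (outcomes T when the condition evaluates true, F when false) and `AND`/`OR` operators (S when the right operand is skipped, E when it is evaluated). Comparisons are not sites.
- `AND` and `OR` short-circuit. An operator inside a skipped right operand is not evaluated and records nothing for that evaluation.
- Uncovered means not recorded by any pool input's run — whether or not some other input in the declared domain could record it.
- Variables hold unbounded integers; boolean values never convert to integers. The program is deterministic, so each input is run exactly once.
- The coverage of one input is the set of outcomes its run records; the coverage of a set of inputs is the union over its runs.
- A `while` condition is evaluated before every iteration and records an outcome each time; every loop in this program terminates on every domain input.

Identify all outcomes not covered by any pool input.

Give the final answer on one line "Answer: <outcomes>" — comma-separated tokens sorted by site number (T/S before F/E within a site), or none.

test 1 (k=-2, m=3) fires B2->S, B1->F, B3->T, B3->T, B3->F, B5->S, B4->F, B7->E, B6->F; hits B1=F, B2=S, B3=T, B3=F, B4=F, B5=S, B6=F, B7=E
test 2 (k=6, m=3) fires B2->S, B1->F, B3->T, B3->T, B3->F, B5->S, B4->F, B7->E, B6->F; hits B1=F, B2=S, B3=T, B3=F, B4=F, B5=S, B6=F, B7=E
test 3 (k=-2, m=4) fires B2->S, B1->F, B3->T, B3->T, B3->F, B5->S, B4->F, B7->E, B6->F; hits B1=F, B2=S, B3=T, B3=F, B4=F, B5=S, B6=F, B7=E
test 4 (k=0, m=-1) fires B2->E, B1->F, B3->T, B3->T, B3->F, B5->S, B4->F, B7->E, B6->T; hits B1=F, B2=E, B3=T, B3=F, B4=F, B5=S, B6=T, B7=E
test 5 (k=-2, m=1) fires B2->S, B1->F, B3->T, B3->T, B3->F, B5->S, B4->F, B7->E, B6->F; hits B1=F, B2=S, B3=T, B3=F, B4=F, B5=S, B6=F, B7=E
test 6 (k=-1, m=-1) fires B2->E, B1->T, B3->T, B3->T, B3->F, B5->S, B4->F, B7->E, B6->T; hits B1=T, B2=E, B3=T, B3=F, B4=F, B5=S, B6=T, B7=E
test 7 (k=5, m=-4) fires B2->E, B1->F, B3->T, B3->T, B3->F, B5->E, B4->T, B7->E, B6->T; hits B1=F, B2=E, B3=T, B3=F, B4=T, B5=E, B6=T, B7=E
union over the pool: B1=T, B1=F, B2=S, B2=E, B3=T, B3=F, B4=T, B4=F, B5=S, B5=E, B6=T, B6=F, B7=E
uncovered (1 of 14): B7=S

Answer: B7=S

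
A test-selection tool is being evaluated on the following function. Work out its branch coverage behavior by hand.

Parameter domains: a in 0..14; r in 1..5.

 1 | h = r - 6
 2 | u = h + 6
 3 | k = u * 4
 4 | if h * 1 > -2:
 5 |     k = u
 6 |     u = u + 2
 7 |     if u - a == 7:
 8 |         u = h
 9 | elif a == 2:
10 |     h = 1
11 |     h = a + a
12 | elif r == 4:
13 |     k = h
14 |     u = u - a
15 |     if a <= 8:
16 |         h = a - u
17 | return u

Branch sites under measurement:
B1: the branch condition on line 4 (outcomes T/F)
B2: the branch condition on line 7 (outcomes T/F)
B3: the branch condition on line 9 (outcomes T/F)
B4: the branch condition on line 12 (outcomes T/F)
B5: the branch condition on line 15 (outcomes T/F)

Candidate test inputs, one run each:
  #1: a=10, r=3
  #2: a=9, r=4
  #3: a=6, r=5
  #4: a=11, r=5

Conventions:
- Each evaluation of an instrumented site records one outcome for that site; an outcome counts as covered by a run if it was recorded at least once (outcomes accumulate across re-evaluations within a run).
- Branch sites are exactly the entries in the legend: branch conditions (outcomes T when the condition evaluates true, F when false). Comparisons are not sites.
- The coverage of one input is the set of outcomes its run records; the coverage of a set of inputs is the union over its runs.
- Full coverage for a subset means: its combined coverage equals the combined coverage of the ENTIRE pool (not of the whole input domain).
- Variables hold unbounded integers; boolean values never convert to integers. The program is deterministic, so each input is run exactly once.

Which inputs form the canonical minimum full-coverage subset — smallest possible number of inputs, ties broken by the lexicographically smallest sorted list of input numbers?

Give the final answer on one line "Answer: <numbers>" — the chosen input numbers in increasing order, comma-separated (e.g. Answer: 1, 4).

#1 (a=10, r=3) -> B1->F, B3->F, B4->F; covered: B1=F, B3=F, B4=F
#2 (a=9, r=4) -> B1->F, B3->F, B4->T, B5->F; covered: B1=F, B3=F, B4=T, B5=F
#3 (a=6, r=5) -> B1->T, B2->F; covered: B1=T, B2=F
#4 (a=11, r=5) -> B1->T, B2->F; covered: B1=T, B2=F
union over all inputs: B1=T, B1=F, B2=F, B3=F, B4=T, B4=F, B5=F (7 outcomes)
no size-1 subset reaches all 7 outcomes (best union: 4/7)
no size-2 subset reaches all 7 outcomes (best union: 6/7)
at size 3, {1, 2, 3} reaches all 7 outcomes; every lexicographically earlier size-3 subset fails

Answer: 1, 2, 3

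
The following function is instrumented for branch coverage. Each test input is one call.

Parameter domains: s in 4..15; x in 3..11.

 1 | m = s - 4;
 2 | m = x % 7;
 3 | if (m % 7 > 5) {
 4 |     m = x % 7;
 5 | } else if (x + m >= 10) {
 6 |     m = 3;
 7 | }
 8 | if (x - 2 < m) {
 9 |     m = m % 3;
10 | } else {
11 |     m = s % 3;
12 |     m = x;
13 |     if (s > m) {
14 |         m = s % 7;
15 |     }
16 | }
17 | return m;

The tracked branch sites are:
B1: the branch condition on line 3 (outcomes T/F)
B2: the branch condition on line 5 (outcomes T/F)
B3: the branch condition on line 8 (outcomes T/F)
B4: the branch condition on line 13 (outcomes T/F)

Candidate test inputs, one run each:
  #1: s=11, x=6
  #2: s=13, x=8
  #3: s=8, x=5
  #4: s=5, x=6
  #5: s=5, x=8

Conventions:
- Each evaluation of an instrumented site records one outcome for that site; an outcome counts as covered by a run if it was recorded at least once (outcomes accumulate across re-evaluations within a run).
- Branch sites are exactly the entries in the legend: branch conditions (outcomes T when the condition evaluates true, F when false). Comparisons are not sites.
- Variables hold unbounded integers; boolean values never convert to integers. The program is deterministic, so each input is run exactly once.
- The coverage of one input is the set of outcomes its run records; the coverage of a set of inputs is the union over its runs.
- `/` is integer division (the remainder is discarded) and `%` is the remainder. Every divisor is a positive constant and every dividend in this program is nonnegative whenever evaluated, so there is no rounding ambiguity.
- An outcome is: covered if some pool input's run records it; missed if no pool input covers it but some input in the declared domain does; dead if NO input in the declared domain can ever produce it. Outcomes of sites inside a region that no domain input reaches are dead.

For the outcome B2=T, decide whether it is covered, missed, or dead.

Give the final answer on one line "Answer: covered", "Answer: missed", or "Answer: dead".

B2=T is recorded by pool input(s) 3 -> covered

Answer: covered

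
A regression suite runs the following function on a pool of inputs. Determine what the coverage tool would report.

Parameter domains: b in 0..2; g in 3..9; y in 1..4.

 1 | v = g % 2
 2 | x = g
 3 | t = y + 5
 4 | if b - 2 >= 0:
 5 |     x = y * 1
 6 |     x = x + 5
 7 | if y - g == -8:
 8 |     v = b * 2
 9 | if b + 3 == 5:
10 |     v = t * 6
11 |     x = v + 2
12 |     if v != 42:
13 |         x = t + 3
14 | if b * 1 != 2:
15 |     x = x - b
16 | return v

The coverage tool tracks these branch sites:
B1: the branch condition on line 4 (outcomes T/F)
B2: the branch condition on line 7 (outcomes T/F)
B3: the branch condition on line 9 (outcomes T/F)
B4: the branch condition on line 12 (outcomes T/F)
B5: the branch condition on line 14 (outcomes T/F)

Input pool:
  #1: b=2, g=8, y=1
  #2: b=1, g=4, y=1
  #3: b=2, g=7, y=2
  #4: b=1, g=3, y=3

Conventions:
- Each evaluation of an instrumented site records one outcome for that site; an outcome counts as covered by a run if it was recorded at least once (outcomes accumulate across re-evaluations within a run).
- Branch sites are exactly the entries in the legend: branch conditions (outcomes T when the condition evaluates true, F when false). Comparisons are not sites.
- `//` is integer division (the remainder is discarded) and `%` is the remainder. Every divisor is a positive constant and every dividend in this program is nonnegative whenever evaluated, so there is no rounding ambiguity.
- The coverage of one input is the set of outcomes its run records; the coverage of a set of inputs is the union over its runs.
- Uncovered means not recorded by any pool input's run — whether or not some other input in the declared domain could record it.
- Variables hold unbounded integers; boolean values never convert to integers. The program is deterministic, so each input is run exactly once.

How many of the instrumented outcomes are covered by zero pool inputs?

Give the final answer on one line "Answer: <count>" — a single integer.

input #1 (b=2, g=8, y=1): covers B1=T, B2=F, B3=T, B4=T, B5=F
input #2 (b=1, g=4, y=1): covers B1=F, B2=F, B3=F, B5=T
input #3 (b=2, g=7, y=2): covers B1=T, B2=F, B3=T, B4=F, B5=F
input #4 (b=1, g=3, y=3): covers B1=F, B2=F, B3=F, B5=T
union over the pool: B1=T, B1=F, B2=F, B3=T, B3=F, B4=T, B4=F, B5=T, B5=F
uncovered (1 of 10): B2=T

Answer: 1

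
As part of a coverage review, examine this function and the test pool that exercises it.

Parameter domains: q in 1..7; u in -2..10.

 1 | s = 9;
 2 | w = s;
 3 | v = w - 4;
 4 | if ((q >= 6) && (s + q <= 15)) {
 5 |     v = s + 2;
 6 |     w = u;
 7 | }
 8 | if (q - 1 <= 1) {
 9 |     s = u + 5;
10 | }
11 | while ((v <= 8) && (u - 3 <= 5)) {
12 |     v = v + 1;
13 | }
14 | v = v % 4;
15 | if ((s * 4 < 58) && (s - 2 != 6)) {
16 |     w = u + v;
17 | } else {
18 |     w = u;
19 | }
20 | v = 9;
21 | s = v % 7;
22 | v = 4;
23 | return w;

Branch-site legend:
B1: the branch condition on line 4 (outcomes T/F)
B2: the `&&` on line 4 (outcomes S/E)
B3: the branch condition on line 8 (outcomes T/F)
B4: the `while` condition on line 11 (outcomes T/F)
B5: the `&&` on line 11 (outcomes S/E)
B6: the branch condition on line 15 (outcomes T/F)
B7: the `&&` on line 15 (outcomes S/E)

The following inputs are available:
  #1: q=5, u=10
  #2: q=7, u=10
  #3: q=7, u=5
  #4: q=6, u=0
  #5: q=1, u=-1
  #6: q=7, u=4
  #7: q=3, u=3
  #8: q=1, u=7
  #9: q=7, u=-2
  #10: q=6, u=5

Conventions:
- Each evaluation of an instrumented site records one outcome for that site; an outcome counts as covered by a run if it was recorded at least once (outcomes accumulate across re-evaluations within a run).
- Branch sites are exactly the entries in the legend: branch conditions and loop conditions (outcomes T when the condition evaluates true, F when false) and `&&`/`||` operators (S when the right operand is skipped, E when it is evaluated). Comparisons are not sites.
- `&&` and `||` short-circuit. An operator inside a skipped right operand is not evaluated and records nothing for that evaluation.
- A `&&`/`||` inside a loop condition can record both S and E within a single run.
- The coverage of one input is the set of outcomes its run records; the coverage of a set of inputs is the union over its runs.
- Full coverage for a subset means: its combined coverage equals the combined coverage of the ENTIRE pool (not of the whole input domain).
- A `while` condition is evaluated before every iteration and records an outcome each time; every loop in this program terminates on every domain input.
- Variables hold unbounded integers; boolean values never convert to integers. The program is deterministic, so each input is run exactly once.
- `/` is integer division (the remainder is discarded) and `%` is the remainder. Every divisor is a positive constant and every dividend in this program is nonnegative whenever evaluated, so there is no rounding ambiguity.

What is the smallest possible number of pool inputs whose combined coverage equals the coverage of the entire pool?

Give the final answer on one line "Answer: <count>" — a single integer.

run #1 (q=5, u=10) records B1=F, B2=S, B3=F, B4=F, B5=E, B6=T, B7=E
run #2 (q=7, u=10) records B1=F, B2=E, B3=F, B4=F, B5=E, B6=T, B7=E
run #3 (q=7, u=5) records B1=F, B2=E, B3=F, B4=T, B4=F, B5=S, B5=E, B6=T, B7=E
run #4 (q=6, u=0) records B1=T, B2=E, B3=F, B4=F, B5=S, B6=T, B7=E
run #5 (q=1, u=-1) records B1=F, B2=S, B3=T, B4=T, B4=F, B5=S, B5=E, B6=T, B7=E
run #6 (q=7, u=4) records B1=F, B2=E, B3=F, B4=T, B4=F, B5=S, B5=E, B6=T, B7=E
run #7 (q=3, u=3) records B1=F, B2=S, B3=F, B4=T, B4=F, B5=S, B5=E, B6=T, B7=E
run #8 (q=1, u=7) records B1=F, B2=S, B3=T, B4=T, B4=F, B5=S, B5=E, B6=T, B7=E
run #9 (q=7, u=-2) records B1=F, B2=E, B3=F, B4=T, B4=F, B5=S, B5=E, B6=T, B7=E
run #10 (q=6, u=5) records B1=T, B2=E, B3=F, B4=F, B5=S, B6=T, B7=E
together the pool reaches 12 outcomes: B1=T, B1=F, B2=S, B2=E, B3=T, B3=F, B4=T, B4=F, B5=S, B5=E, B6=T, B7=E
every size-1 subset falls short of the 12 outcomes (best: 9/12)
size 2: inputs {4, 5} cover all 12 outcomes, and no lexicographically smaller subset of this size does

Answer: 2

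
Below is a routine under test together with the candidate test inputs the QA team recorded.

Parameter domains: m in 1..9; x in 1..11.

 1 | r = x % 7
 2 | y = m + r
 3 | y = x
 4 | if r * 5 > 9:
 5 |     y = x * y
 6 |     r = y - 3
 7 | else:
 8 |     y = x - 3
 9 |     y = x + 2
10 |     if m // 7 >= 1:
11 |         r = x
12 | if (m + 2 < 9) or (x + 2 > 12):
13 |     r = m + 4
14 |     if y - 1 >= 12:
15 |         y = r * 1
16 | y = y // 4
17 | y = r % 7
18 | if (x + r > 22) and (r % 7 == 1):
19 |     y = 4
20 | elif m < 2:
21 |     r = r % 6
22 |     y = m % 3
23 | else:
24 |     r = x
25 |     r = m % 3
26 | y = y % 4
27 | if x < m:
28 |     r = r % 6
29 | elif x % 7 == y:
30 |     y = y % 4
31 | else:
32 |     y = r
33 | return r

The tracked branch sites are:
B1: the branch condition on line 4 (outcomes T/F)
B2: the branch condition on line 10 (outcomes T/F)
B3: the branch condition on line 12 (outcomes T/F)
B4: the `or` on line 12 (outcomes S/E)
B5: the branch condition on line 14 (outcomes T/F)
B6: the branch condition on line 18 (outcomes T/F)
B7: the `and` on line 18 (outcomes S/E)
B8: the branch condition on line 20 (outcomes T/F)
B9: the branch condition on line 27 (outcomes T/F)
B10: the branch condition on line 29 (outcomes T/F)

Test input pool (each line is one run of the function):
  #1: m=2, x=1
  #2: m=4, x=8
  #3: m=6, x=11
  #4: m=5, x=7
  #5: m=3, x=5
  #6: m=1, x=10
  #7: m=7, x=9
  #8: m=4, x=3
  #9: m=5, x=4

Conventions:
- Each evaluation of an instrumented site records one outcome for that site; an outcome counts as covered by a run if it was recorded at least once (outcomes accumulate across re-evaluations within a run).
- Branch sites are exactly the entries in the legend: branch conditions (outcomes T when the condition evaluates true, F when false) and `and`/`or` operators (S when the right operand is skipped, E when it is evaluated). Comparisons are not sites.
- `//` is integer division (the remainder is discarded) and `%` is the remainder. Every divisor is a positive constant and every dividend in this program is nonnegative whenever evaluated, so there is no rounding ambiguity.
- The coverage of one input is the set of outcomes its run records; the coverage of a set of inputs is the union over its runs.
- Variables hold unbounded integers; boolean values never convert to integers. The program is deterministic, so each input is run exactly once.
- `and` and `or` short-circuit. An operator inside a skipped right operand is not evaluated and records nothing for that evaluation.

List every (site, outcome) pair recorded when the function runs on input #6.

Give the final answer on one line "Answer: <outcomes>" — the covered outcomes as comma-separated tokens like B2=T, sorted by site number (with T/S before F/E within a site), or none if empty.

Simulating input #6 (m=1, x=10) step by step:
  B1->T, B4->S, B3->T, B5->T, B7->S, B6->F, B8->T, B9->F, B10->F
collecting distinct outcomes: B1=T, B3=T, B4=S, B5=T, B6=F, B7=S, B8=T, B9=F, B10=F

Answer: B1=T, B3=T, B4=S, B5=T, B6=F, B7=S, B8=T, B9=F, B10=F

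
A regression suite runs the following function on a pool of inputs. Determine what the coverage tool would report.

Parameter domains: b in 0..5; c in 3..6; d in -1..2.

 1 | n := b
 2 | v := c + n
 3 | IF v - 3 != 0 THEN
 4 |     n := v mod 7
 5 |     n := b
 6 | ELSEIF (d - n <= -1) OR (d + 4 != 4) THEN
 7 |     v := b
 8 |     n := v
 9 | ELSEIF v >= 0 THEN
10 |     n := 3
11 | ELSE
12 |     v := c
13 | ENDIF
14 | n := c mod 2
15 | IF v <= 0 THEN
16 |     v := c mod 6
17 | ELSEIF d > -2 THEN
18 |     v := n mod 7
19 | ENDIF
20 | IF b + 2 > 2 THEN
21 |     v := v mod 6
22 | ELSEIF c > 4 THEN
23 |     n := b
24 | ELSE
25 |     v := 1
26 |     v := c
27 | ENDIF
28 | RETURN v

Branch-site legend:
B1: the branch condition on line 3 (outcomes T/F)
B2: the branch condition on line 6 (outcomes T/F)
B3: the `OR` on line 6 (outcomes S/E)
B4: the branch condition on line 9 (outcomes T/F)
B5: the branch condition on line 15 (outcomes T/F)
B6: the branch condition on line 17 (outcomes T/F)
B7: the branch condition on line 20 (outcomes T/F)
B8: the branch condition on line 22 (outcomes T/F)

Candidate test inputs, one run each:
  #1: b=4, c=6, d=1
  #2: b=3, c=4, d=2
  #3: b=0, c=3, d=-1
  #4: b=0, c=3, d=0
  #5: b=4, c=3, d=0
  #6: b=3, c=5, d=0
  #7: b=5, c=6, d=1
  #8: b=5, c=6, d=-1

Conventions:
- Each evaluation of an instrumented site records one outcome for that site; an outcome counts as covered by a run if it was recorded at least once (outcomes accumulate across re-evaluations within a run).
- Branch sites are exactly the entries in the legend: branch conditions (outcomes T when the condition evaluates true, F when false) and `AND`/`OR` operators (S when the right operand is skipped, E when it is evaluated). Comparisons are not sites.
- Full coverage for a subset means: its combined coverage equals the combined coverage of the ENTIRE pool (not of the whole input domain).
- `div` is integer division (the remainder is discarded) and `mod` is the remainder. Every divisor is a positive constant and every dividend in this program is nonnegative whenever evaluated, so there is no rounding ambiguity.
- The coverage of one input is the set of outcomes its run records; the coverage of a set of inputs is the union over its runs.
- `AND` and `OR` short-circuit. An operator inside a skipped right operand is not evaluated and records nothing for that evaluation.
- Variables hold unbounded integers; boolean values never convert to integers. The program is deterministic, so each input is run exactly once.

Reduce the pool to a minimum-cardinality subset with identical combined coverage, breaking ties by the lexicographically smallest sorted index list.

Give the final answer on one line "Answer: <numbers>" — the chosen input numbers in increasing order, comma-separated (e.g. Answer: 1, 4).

input #1 (b=4, c=6, d=1): covers B1=T, B5=F, B6=T, B7=T
input #2 (b=3, c=4, d=2): covers B1=T, B5=F, B6=T, B7=T
input #3 (b=0, c=3, d=-1): covers B1=F, B2=T, B3=S, B5=T, B7=F, B8=F
input #4 (b=0, c=3, d=0): covers B1=F, B2=F, B3=E, B4=T, B5=F, B6=T, B7=F, B8=F
input #5 (b=4, c=3, d=0): covers B1=T, B5=F, B6=T, B7=T
input #6 (b=3, c=5, d=0): covers B1=T, B5=F, B6=T, B7=T
input #7 (b=5, c=6, d=1): covers B1=T, B5=F, B6=T, B7=T
input #8 (b=5, c=6, d=-1): covers B1=T, B5=F, B6=T, B7=T
union over all inputs: B1=T, B1=F, B2=T, B2=F, B3=S, B3=E, B4=T, B5=T, B5=F, B6=T, B7=T, B7=F, B8=F (13 outcomes)
size 1 is not enough: best union over all size-1 subsets is 8/13
size 2 is not enough: best union over all size-2 subsets is 11/13
the canonical winner is {1, 3, 4}: size 3, full 13-outcome coverage, earliest index list among size-3 covers

Answer: 1, 3, 4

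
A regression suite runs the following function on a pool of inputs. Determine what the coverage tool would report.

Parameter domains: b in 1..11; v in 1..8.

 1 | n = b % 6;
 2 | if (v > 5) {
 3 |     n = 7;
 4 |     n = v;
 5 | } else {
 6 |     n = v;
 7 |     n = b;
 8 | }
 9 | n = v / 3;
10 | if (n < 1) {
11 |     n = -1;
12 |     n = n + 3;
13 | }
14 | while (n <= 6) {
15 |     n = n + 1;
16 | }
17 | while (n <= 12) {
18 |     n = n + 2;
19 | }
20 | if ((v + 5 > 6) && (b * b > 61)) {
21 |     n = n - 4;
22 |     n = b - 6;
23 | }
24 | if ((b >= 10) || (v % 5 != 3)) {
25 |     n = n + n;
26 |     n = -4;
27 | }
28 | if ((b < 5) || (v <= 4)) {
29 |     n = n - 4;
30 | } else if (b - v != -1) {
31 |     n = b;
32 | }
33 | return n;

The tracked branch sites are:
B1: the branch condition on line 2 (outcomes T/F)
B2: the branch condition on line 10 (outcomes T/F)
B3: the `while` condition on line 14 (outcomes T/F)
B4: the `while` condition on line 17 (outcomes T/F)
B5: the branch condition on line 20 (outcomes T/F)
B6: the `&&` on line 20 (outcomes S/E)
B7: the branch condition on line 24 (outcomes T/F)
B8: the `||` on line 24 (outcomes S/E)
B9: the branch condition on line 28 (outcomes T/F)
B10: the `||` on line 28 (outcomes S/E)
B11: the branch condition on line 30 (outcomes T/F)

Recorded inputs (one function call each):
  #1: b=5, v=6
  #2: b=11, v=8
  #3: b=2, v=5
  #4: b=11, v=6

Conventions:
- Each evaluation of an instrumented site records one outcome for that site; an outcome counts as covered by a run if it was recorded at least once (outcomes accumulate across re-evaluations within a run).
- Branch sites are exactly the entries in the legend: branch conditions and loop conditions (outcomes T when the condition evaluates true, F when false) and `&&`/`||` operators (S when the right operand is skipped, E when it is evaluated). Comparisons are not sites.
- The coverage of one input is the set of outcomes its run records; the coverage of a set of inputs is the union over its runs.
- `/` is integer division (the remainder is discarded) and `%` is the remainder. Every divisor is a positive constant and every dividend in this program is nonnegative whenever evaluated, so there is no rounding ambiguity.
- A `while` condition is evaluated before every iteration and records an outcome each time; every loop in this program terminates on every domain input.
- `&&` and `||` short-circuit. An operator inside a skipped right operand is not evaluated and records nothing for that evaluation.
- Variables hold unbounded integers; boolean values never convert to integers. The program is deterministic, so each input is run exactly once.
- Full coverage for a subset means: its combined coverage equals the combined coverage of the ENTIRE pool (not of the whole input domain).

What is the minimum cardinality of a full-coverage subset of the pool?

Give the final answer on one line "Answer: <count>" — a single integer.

run #1 (b=5, v=6) runs B1->T, B2->F, B3->T, B3->T, B3->T, B3->T, B3->T, B3->F, B4->T, B4->T, B4->T, B4->F, B6->E, B5->F, ...; records B1=T, B2=F, B3=T, B3=F, B4=T, B4=F, B5=F, B6=E, B7=T, B8=E, B9=F, B10=E, B11=F
run #2 (b=11, v=8) runs B1->T, B2->F, B3->T, B3->T, B3->T, B3->T, B3->T, B3->F, B4->T, B4->T, B4->T, B4->F, B6->E, B5->T, ...; records B1=T, B2=F, B3=T, B3=F, B4=T, B4=F, B5=T, B6=E, B7=T, B8=S, B9=F, B10=E, B11=T
run #3 (b=2, v=5) runs B1->F, B2->F, B3->T, B3->T, B3->T, B3->T, B3->T, B3->T, B3->F, B4->T, B4->T, B4->T, B4->F, B6->E, ...; records B1=F, B2=F, B3=T, B3=F, B4=T, B4=F, B5=F, B6=E, B7=T, B8=E, B9=T, B10=S
run #4 (b=11, v=6) runs B1->T, B2->F, B3->T, B3->T, B3->T, B3->T, B3->T, B3->F, B4->T, B4->T, B4->T, B4->F, B6->E, B5->T, ...; records B1=T, B2=F, B3=T, B3=F, B4=T, B4=F, B5=T, B6=E, B7=T, B8=S, B9=F, B10=E, B11=T
union over all inputs: B1=T, B1=F, B2=F, B3=T, B3=F, B4=T, B4=F, B5=T, B5=F, B6=E, B7=T, B8=S, B8=E, B9=T, B9=F, B10=S, B10=E, B11=T, B11=F (19 outcomes)
size 1 is not enough: best union over all size-1 subsets is 13/19
size 2 is not enough: best union over all size-2 subsets is 18/19
the canonical winner is {1, 2, 3}: size 3, full 19-outcome coverage, earliest index list among size-3 covers

Answer: 3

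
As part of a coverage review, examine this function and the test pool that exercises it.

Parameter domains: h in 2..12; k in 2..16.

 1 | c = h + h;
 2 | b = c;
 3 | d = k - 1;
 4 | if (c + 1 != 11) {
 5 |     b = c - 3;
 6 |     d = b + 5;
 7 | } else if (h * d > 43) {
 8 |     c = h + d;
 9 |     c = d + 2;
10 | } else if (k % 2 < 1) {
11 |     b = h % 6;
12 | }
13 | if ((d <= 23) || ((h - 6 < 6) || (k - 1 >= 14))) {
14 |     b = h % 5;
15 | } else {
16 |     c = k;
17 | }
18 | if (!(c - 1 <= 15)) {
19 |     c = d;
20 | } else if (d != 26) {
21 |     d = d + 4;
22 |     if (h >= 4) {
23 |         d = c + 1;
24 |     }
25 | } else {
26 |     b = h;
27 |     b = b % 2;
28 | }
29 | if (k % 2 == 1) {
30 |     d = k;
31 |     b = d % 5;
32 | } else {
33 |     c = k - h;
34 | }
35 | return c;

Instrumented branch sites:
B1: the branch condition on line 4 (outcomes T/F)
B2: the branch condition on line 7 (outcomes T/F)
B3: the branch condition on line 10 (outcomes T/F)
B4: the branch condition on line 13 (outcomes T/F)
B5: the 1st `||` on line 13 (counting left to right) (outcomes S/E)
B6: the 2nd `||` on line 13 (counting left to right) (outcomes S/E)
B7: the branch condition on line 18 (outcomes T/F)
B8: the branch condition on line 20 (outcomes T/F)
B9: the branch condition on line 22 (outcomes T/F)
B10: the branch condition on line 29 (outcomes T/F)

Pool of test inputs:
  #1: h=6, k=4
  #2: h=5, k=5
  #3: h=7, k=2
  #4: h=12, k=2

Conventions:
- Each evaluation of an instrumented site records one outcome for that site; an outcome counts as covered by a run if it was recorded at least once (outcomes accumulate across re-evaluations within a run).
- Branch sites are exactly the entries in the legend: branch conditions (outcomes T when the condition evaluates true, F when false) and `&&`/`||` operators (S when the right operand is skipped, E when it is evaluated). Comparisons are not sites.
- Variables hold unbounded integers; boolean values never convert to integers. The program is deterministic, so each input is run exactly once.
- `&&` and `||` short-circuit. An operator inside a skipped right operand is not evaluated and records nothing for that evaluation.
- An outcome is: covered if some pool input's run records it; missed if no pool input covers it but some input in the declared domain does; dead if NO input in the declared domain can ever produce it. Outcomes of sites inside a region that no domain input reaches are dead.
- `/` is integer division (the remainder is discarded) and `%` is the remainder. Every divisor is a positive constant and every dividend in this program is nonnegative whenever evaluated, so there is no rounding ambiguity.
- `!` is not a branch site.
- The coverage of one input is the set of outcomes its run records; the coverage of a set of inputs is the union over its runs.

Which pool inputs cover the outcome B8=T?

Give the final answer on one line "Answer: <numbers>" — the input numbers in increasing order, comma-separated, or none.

input #1 (h=6, k=4): covers B8=T
input #2 (h=5, k=5): covers B8=T
input #3 (h=7, k=2): covers B8=T
input #4 (h=12, k=2): misses B8=T

Answer: 1, 2, 3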